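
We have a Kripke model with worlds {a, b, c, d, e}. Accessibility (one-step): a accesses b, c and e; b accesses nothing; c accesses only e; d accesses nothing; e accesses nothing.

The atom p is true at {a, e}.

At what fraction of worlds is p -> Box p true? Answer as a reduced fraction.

a: p is T, Box p is F. ✗
b: p is F, Box p is T. ✓
c: p is F, Box p is T. ✓
d: p is F, Box p is T. ✓
e: p is T, Box p is T. ✓
That's 4 of 5 worlds, so 4/5.

4/5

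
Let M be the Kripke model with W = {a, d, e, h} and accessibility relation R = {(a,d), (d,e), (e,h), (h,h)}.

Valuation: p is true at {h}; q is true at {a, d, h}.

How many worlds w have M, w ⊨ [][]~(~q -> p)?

1

a: successors {d}; []~(~q -> p) there: d:T. ✓
d: successors {e}; []~(~q -> p) there: e:F. ✗
e: successors {h}; []~(~q -> p) there: h:F. ✗
h: successors {h}; []~(~q -> p) there: h:F. ✗
Satisfying worlds: {a}.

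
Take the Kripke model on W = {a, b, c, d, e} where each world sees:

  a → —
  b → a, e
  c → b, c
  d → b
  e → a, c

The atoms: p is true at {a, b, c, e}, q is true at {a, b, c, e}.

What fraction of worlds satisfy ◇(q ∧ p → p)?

4/5

a: no successors, so ◇(q ∧ p → p) fails. ✗
b: successors {a, e}; q ∧ p → p there: a:T, e:T. ✓
c: successors {b, c}; q ∧ p → p there: b:T, c:T. ✓
d: successors {b}; q ∧ p → p there: b:T. ✓
e: successors {a, c}; q ∧ p → p there: a:T, c:T. ✓
That's 4 of 5 worlds, so 4/5.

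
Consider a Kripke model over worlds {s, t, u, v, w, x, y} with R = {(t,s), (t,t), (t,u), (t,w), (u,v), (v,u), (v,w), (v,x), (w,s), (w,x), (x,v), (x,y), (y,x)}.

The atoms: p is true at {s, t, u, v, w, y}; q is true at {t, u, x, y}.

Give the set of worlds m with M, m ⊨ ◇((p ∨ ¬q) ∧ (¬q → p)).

s: no successors, so ◇((p ∨ ¬q) ∧ (¬q → p)) fails. ✗
t: successors {s, t, u, w}; (p ∨ ¬q) ∧ (¬q → p) there: s:T, t:T, u:T, w:T. ✓
u: successors {v}; (p ∨ ¬q) ∧ (¬q → p) there: v:T. ✓
v: successors {u, w, x}; (p ∨ ¬q) ∧ (¬q → p) there: u:T, w:T, x:F. ✓
w: successors {s, x}; (p ∨ ¬q) ∧ (¬q → p) there: s:T, x:F. ✓
x: successors {v, y}; (p ∨ ¬q) ∧ (¬q → p) there: v:T, y:T. ✓
y: successors {x}; (p ∨ ¬q) ∧ (¬q → p) there: x:F. ✗

{t, u, v, w, x}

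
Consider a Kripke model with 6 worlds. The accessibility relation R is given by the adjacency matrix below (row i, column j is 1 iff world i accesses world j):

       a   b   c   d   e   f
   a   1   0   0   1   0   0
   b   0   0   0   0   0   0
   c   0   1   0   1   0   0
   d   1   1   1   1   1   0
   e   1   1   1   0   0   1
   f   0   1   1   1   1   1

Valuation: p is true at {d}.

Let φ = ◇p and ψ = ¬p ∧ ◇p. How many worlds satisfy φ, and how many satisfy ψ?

For ◇p:
a: successors {a, d}; p there: a:F, d:T. ✓
b: no successors, so ◇p fails. ✗
c: successors {b, d}; p there: b:F, d:T. ✓
d: successors {a, b, c, d, e}; p there: a:F, b:F, c:F, d:T, e:F. ✓
e: successors {a, b, c, f}; p there: a:F, b:F, c:F, f:F. ✗
f: successors {b, c, d, e, f}; p there: b:F, c:F, d:T, e:F, f:F. ✓
— 4 worlds.
For ¬p ∧ ◇p:
a: ¬p is T, ◇p is T. ✓
b: ¬p is T, ◇p is F. ✗
c: ¬p is T, ◇p is T. ✓
d: ¬p is F, ◇p is T. ✗
e: ¬p is T, ◇p is F. ✗
f: ¬p is T, ◇p is T. ✓
— 3 worlds.

4 and 3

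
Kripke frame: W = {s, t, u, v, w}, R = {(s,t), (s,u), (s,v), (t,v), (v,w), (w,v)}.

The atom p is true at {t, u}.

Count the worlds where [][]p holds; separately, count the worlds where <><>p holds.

1 and 0

For [][]p:
s: successors {t, u, v}; []p there: t:F, u:T, v:F. ✗
t: successors {v}; []p there: v:F. ✗
u: no successors, so [][]p holds vacuously. ✓
v: successors {w}; []p there: w:F. ✗
w: successors {v}; []p there: v:F. ✗
— 1 world.
For <><>p:
s: successors {t, u, v}; <>p there: t:F, u:F, v:F. ✗
t: successors {v}; <>p there: v:F. ✗
u: no successors, so <><>p fails. ✗
v: successors {w}; <>p there: w:F. ✗
w: successors {v}; <>p there: v:F. ✗
— 0 worlds.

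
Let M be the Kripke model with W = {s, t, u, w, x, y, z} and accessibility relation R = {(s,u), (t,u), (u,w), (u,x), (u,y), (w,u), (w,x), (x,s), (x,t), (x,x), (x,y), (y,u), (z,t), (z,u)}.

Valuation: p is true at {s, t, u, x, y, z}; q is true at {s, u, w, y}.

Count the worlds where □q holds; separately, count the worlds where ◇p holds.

For □q:
s: successors {u}; q there: u:T. ✓
t: successors {u}; q there: u:T. ✓
u: successors {w, x, y}; q there: w:T, x:F, y:T. ✗
w: successors {u, x}; q there: u:T, x:F. ✗
x: successors {s, t, x, y}; q there: s:T, t:F, x:F, y:T. ✗
y: successors {u}; q there: u:T. ✓
z: successors {t, u}; q there: t:F, u:T. ✗
— 3 worlds.
For ◇p:
s: successors {u}; p there: u:T. ✓
t: successors {u}; p there: u:T. ✓
u: successors {w, x, y}; p there: w:F, x:T, y:T. ✓
w: successors {u, x}; p there: u:T, x:T. ✓
x: successors {s, t, x, y}; p there: s:T, t:T, x:T, y:T. ✓
y: successors {u}; p there: u:T. ✓
z: successors {t, u}; p there: t:T, u:T. ✓
— 7 worlds.

3 and 7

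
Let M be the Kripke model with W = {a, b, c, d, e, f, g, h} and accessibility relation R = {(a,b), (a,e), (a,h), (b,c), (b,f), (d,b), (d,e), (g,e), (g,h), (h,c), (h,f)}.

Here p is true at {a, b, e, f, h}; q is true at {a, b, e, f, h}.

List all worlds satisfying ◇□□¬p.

{a, b, d, g, h}

a: successors {b, e, h}; □□¬p there: b:T, e:T, h:T. ✓
b: successors {c, f}; □□¬p there: c:T, f:T. ✓
c: no successors, so ◇□□¬p fails. ✗
d: successors {b, e}; □□¬p there: b:T, e:T. ✓
e: no successors, so ◇□□¬p fails. ✗
f: no successors, so ◇□□¬p fails. ✗
g: successors {e, h}; □□¬p there: e:T, h:T. ✓
h: successors {c, f}; □□¬p there: c:T, f:T. ✓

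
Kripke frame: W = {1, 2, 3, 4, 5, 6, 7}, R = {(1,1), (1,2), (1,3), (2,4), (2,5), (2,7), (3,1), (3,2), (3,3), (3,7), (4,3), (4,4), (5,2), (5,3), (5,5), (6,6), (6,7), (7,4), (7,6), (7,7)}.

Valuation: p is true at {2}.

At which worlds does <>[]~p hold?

1: successors {1, 2, 3}; []~p there: 1:F, 2:T, 3:F. ✓
2: successors {4, 5, 7}; []~p there: 4:T, 5:F, 7:T. ✓
3: successors {1, 2, 3, 7}; []~p there: 1:F, 2:T, 3:F, 7:T. ✓
4: successors {3, 4}; []~p there: 3:F, 4:T. ✓
5: successors {2, 3, 5}; []~p there: 2:T, 3:F, 5:F. ✓
6: successors {6, 7}; []~p there: 6:T, 7:T. ✓
7: successors {4, 6, 7}; []~p there: 4:T, 6:T, 7:T. ✓

{1, 2, 3, 4, 5, 6, 7}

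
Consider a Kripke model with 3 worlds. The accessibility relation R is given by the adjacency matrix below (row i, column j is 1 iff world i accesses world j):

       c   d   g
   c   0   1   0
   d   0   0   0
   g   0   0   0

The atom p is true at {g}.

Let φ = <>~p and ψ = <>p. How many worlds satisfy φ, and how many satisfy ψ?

For <>~p:
c: successors {d}; ~p there: d:T. ✓
d: no successors, so <>~p fails. ✗
g: no successors, so <>~p fails. ✗
— 1 world.
For <>p:
c: successors {d}; p there: d:F. ✗
d: no successors, so <>p fails. ✗
g: no successors, so <>p fails. ✗
— 0 worlds.

1 and 0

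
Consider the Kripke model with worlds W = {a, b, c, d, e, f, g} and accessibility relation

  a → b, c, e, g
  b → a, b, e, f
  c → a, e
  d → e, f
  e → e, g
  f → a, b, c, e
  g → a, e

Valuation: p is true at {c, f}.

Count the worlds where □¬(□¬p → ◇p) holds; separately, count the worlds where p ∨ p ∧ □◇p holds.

1 and 2

For □¬(□¬p → ◇p):
a: successors {b, c, e, g}; ¬(□¬p → ◇p) there: b:F, c:T, e:T, g:T. ✗
b: successors {a, b, e, f}; ¬(□¬p → ◇p) there: a:F, b:F, e:T, f:F. ✗
c: successors {a, e}; ¬(□¬p → ◇p) there: a:F, e:T. ✗
d: successors {e, f}; ¬(□¬p → ◇p) there: e:T, f:F. ✗
e: successors {e, g}; ¬(□¬p → ◇p) there: e:T, g:T. ✓
f: successors {a, b, c, e}; ¬(□¬p → ◇p) there: a:F, b:F, c:T, e:T. ✗
g: successors {a, e}; ¬(□¬p → ◇p) there: a:F, e:T. ✗
— 1 world.
For p ∨ p ∧ □◇p:
a: p is F, p ∧ □◇p is F. ✗
b: p is F, p ∧ □◇p is F. ✗
c: p is T, p ∧ □◇p is F. ✓
d: p is F, p ∧ □◇p is F. ✗
e: p is F, p ∧ □◇p is F. ✗
f: p is T, p ∧ □◇p is F. ✓
g: p is F, p ∧ □◇p is F. ✗
— 2 worlds.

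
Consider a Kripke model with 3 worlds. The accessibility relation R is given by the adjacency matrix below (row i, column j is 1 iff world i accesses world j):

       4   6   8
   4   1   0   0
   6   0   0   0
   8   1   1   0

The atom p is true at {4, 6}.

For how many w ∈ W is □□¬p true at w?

1

4: successors {4}; □¬p there: 4:F. ✗
6: no successors, so □□¬p holds vacuously. ✓
8: successors {4, 6}; □¬p there: 4:F, 6:T. ✗
Satisfying worlds: {6}.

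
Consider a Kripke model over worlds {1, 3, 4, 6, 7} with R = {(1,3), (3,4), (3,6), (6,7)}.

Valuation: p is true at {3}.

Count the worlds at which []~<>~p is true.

3

1: successors {3}; ~<>~p there: 3:F. ✗
3: successors {4, 6}; ~<>~p there: 4:T, 6:F. ✗
4: no successors, so []~<>~p holds vacuously. ✓
6: successors {7}; ~<>~p there: 7:T. ✓
7: no successors, so []~<>~p holds vacuously. ✓
Satisfying worlds: {4, 6, 7}.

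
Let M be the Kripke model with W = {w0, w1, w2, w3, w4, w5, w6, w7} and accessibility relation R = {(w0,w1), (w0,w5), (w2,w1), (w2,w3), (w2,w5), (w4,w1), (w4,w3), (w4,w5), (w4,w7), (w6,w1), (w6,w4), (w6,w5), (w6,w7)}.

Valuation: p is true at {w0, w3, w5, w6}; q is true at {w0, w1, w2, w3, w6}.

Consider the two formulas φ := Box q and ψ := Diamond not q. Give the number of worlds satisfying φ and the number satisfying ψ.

For Box q:
w0: successors {w1, w5}; q there: w1:T, w5:F. ✗
w1: no successors, so Box q holds vacuously. ✓
w2: successors {w1, w3, w5}; q there: w1:T, w3:T, w5:F. ✗
w3: no successors, so Box q holds vacuously. ✓
w4: successors {w1, w3, w5, w7}; q there: w1:T, w3:T, w5:F, w7:F. ✗
w5: no successors, so Box q holds vacuously. ✓
w6: successors {w1, w4, w5, w7}; q there: w1:T, w4:F, w5:F, w7:F. ✗
w7: no successors, so Box q holds vacuously. ✓
— 4 worlds.
For Diamond not q:
w0: successors {w1, w5}; not q there: w1:F, w5:T. ✓
w1: no successors, so Diamond not q fails. ✗
w2: successors {w1, w3, w5}; not q there: w1:F, w3:F, w5:T. ✓
w3: no successors, so Diamond not q fails. ✗
w4: successors {w1, w3, w5, w7}; not q there: w1:F, w3:F, w5:T, w7:T. ✓
w5: no successors, so Diamond not q fails. ✗
w6: successors {w1, w4, w5, w7}; not q there: w1:F, w4:T, w5:T, w7:T. ✓
w7: no successors, so Diamond not q fails. ✗
— 4 worlds.

4 and 4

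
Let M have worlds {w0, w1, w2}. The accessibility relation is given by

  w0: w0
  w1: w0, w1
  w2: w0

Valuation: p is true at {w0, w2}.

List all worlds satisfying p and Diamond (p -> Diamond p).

w0: p is T, Diamond (p -> Diamond p) is T. ✓
w1: p is F, Diamond (p -> Diamond p) is T. ✗
w2: p is T, Diamond (p -> Diamond p) is T. ✓

{w0, w2}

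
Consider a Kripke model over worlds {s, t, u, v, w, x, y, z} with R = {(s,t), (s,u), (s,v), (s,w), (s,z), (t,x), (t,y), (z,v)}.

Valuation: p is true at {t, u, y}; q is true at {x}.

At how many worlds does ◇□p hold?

s: successors {t, u, v, w, z}; □p there: t:F, u:T, v:T, w:T, z:F. ✓
t: successors {x, y}; □p there: x:T, y:T. ✓
u: no successors, so ◇□p fails. ✗
v: no successors, so ◇□p fails. ✗
w: no successors, so ◇□p fails. ✗
x: no successors, so ◇□p fails. ✗
y: no successors, so ◇□p fails. ✗
z: successors {v}; □p there: v:T. ✓
Satisfying worlds: {s, t, z}.

3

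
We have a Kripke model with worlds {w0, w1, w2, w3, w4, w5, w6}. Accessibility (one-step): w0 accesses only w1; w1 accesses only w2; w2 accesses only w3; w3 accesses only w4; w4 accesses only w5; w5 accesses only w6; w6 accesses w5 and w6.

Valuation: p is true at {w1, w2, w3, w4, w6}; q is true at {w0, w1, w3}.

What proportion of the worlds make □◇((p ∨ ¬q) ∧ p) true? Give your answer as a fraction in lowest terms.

6/7

w0: successors {w1}; ◇((p ∨ ¬q) ∧ p) there: w1:T. ✓
w1: successors {w2}; ◇((p ∨ ¬q) ∧ p) there: w2:T. ✓
w2: successors {w3}; ◇((p ∨ ¬q) ∧ p) there: w3:T. ✓
w3: successors {w4}; ◇((p ∨ ¬q) ∧ p) there: w4:F. ✗
w4: successors {w5}; ◇((p ∨ ¬q) ∧ p) there: w5:T. ✓
w5: successors {w6}; ◇((p ∨ ¬q) ∧ p) there: w6:T. ✓
w6: successors {w5, w6}; ◇((p ∨ ¬q) ∧ p) there: w5:T, w6:T. ✓
That's 6 of 7 worlds, so 6/7.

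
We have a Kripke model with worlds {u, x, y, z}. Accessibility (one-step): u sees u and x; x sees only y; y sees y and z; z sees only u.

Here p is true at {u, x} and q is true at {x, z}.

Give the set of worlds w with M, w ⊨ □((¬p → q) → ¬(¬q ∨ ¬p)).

u: successors {u, x}; (¬p → q) → ¬(¬q ∨ ¬p) there: u:F, x:T. ✗
x: successors {y}; (¬p → q) → ¬(¬q ∨ ¬p) there: y:T. ✓
y: successors {y, z}; (¬p → q) → ¬(¬q ∨ ¬p) there: y:T, z:F. ✗
z: successors {u}; (¬p → q) → ¬(¬q ∨ ¬p) there: u:F. ✗

{x}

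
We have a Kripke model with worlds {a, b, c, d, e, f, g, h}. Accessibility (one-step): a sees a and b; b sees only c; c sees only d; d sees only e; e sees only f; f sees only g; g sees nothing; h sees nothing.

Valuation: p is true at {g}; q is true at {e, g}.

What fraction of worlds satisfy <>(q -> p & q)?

5/8

a: successors {a, b}; q -> p & q there: a:T, b:T. ✓
b: successors {c}; q -> p & q there: c:T. ✓
c: successors {d}; q -> p & q there: d:T. ✓
d: successors {e}; q -> p & q there: e:F. ✗
e: successors {f}; q -> p & q there: f:T. ✓
f: successors {g}; q -> p & q there: g:T. ✓
g: no successors, so <>(q -> p & q) fails. ✗
h: no successors, so <>(q -> p & q) fails. ✗
That's 5 of 8 worlds, so 5/8.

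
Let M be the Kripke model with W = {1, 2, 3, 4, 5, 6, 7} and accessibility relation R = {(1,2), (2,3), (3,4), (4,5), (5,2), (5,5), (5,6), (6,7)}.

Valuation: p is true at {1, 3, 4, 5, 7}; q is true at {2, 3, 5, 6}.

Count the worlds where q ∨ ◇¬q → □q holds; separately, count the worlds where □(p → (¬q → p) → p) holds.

5 and 7

For q ∨ ◇¬q → □q:
1: q ∨ ◇¬q is F, □q is T. ✓
2: q ∨ ◇¬q is T, □q is T. ✓
3: q ∨ ◇¬q is T, □q is F. ✗
4: q ∨ ◇¬q is F, □q is T. ✓
5: q ∨ ◇¬q is T, □q is T. ✓
6: q ∨ ◇¬q is T, □q is F. ✗
7: q ∨ ◇¬q is F, □q is T. ✓
— 5 worlds.
For □(p → (¬q → p) → p):
1: successors {2}; p → (¬q → p) → p there: 2:T. ✓
2: successors {3}; p → (¬q → p) → p there: 3:T. ✓
3: successors {4}; p → (¬q → p) → p there: 4:T. ✓
4: successors {5}; p → (¬q → p) → p there: 5:T. ✓
5: successors {2, 5, 6}; p → (¬q → p) → p there: 2:T, 5:T, 6:T. ✓
6: successors {7}; p → (¬q → p) → p there: 7:T. ✓
7: no successors, so □(p → (¬q → p) → p) holds vacuously. ✓
— 7 worlds.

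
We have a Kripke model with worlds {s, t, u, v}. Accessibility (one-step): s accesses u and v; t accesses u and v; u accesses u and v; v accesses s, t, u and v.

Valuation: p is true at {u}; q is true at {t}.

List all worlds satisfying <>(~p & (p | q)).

{v}

s: successors {u, v}; ~p & (p | q) there: u:F, v:F. ✗
t: successors {u, v}; ~p & (p | q) there: u:F, v:F. ✗
u: successors {u, v}; ~p & (p | q) there: u:F, v:F. ✗
v: successors {s, t, u, v}; ~p & (p | q) there: s:F, t:T, u:F, v:F. ✓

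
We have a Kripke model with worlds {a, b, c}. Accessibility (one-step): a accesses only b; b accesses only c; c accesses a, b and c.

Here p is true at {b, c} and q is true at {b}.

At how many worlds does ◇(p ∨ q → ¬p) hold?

a: successors {b}; p ∨ q → ¬p there: b:F. ✗
b: successors {c}; p ∨ q → ¬p there: c:F. ✗
c: successors {a, b, c}; p ∨ q → ¬p there: a:T, b:F, c:F. ✓
Satisfying worlds: {c}.

1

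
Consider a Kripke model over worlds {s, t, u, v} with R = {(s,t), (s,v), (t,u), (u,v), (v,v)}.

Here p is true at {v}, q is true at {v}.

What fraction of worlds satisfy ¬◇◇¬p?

3/4

s: ◇◇¬p is T. ✗
t: ◇◇¬p is F. ✓
u: ◇◇¬p is F. ✓
v: ◇◇¬p is F. ✓
That's 3 of 4 worlds, so 3/4.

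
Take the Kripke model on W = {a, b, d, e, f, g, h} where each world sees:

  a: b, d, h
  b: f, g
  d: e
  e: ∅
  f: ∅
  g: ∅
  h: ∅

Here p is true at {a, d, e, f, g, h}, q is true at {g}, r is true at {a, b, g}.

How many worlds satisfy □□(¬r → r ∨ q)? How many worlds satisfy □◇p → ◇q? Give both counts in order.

6 and 3

For □□(¬r → r ∨ q):
a: successors {b, d, h}; □(¬r → r ∨ q) there: b:F, d:F, h:T. ✗
b: successors {f, g}; □(¬r → r ∨ q) there: f:T, g:T. ✓
d: successors {e}; □(¬r → r ∨ q) there: e:T. ✓
e: no successors, so □□(¬r → r ∨ q) holds vacuously. ✓
f: no successors, so □□(¬r → r ∨ q) holds vacuously. ✓
g: no successors, so □□(¬r → r ∨ q) holds vacuously. ✓
h: no successors, so □□(¬r → r ∨ q) holds vacuously. ✓
— 6 worlds.
For □◇p → ◇q:
a: □◇p is F, ◇q is F. ✓
b: □◇p is F, ◇q is T. ✓
d: □◇p is F, ◇q is F. ✓
e: □◇p is T, ◇q is F. ✗
f: □◇p is T, ◇q is F. ✗
g: □◇p is T, ◇q is F. ✗
h: □◇p is T, ◇q is F. ✗
— 3 worlds.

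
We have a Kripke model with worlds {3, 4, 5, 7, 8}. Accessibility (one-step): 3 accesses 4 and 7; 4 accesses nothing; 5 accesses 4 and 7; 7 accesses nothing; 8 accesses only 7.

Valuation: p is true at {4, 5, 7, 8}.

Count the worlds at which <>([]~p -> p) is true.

3

3: successors {4, 7}; []~p -> p there: 4:T, 7:T. ✓
4: no successors, so <>([]~p -> p) fails. ✗
5: successors {4, 7}; []~p -> p there: 4:T, 7:T. ✓
7: no successors, so <>([]~p -> p) fails. ✗
8: successors {7}; []~p -> p there: 7:T. ✓
Satisfying worlds: {3, 5, 8}.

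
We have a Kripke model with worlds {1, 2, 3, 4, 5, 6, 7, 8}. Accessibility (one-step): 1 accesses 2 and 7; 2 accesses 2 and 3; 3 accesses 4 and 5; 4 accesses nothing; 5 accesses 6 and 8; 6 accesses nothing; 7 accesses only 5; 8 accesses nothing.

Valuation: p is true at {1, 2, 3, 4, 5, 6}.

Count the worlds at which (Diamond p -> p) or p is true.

7

1: Diamond p -> p is T, p is T. ✓
2: Diamond p -> p is T, p is T. ✓
3: Diamond p -> p is T, p is T. ✓
4: Diamond p -> p is T, p is T. ✓
5: Diamond p -> p is T, p is T. ✓
6: Diamond p -> p is T, p is T. ✓
7: Diamond p -> p is F, p is F. ✗
8: Diamond p -> p is T, p is F. ✓
Satisfying worlds: {1, 2, 3, 4, 5, 6, 8}.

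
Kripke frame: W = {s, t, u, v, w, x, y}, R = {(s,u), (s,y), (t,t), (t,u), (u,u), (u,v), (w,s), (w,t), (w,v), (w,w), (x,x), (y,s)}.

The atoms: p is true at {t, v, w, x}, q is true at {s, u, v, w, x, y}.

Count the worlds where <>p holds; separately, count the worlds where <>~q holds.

4 and 2

For <>p:
s: successors {u, y}; p there: u:F, y:F. ✗
t: successors {t, u}; p there: t:T, u:F. ✓
u: successors {u, v}; p there: u:F, v:T. ✓
v: no successors, so <>p fails. ✗
w: successors {s, t, v, w}; p there: s:F, t:T, v:T, w:T. ✓
x: successors {x}; p there: x:T. ✓
y: successors {s}; p there: s:F. ✗
— 4 worlds.
For <>~q:
s: successors {u, y}; ~q there: u:F, y:F. ✗
t: successors {t, u}; ~q there: t:T, u:F. ✓
u: successors {u, v}; ~q there: u:F, v:F. ✗
v: no successors, so <>~q fails. ✗
w: successors {s, t, v, w}; ~q there: s:F, t:T, v:F, w:F. ✓
x: successors {x}; ~q there: x:F. ✗
y: successors {s}; ~q there: s:F. ✗
— 2 worlds.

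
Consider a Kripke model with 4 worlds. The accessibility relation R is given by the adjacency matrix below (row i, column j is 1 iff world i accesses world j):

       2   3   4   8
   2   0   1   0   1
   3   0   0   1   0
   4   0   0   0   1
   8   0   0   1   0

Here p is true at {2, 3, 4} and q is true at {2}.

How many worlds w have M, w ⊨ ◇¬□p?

2

2: successors {3, 8}; ¬□p there: 3:F, 8:F. ✗
3: successors {4}; ¬□p there: 4:T. ✓
4: successors {8}; ¬□p there: 8:F. ✗
8: successors {4}; ¬□p there: 4:T. ✓
Satisfying worlds: {3, 8}.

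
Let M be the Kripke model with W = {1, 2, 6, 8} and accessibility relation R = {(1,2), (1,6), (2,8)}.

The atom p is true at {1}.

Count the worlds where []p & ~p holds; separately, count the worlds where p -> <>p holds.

For []p & ~p:
1: []p is F, ~p is F. ✗
2: []p is F, ~p is T. ✗
6: []p is T, ~p is T. ✓
8: []p is T, ~p is T. ✓
— 2 worlds.
For p -> <>p:
1: p is T, <>p is F. ✗
2: p is F, <>p is F. ✓
6: p is F, <>p is F. ✓
8: p is F, <>p is F. ✓
— 3 worlds.

2 and 3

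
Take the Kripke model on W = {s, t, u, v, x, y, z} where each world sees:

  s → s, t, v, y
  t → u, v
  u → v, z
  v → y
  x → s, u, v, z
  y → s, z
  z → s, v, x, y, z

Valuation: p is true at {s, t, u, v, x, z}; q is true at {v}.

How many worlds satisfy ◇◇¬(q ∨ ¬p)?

7

s: successors {s, t, v, y}; ◇¬(q ∨ ¬p) there: s:T, t:T, v:F, y:T. ✓
t: successors {u, v}; ◇¬(q ∨ ¬p) there: u:T, v:F. ✓
u: successors {v, z}; ◇¬(q ∨ ¬p) there: v:F, z:T. ✓
v: successors {y}; ◇¬(q ∨ ¬p) there: y:T. ✓
x: successors {s, u, v, z}; ◇¬(q ∨ ¬p) there: s:T, u:T, v:F, z:T. ✓
y: successors {s, z}; ◇¬(q ∨ ¬p) there: s:T, z:T. ✓
z: successors {s, v, x, y, z}; ◇¬(q ∨ ¬p) there: s:T, v:F, x:T, y:T, z:T. ✓
Satisfying worlds: {s, t, u, v, x, y, z}.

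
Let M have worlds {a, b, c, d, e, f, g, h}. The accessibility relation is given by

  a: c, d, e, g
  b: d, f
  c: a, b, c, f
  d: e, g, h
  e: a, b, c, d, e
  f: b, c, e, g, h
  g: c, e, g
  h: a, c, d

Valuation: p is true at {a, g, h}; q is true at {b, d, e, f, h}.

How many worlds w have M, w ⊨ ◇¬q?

7

a: successors {c, d, e, g}; ¬q there: c:T, d:F, e:F, g:T. ✓
b: successors {d, f}; ¬q there: d:F, f:F. ✗
c: successors {a, b, c, f}; ¬q there: a:T, b:F, c:T, f:F. ✓
d: successors {e, g, h}; ¬q there: e:F, g:T, h:F. ✓
e: successors {a, b, c, d, e}; ¬q there: a:T, b:F, c:T, d:F, e:F. ✓
f: successors {b, c, e, g, h}; ¬q there: b:F, c:T, e:F, g:T, h:F. ✓
g: successors {c, e, g}; ¬q there: c:T, e:F, g:T. ✓
h: successors {a, c, d}; ¬q there: a:T, c:T, d:F. ✓
Satisfying worlds: {a, c, d, e, f, g, h}.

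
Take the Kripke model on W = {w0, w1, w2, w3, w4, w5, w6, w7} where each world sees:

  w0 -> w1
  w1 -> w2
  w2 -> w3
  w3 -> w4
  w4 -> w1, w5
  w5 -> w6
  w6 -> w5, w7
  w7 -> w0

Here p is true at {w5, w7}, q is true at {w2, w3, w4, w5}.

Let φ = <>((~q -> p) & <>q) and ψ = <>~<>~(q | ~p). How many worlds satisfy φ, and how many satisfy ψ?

3 and 7

For <>((~q -> p) & <>q):
w0: successors {w1}; (~q -> p) & <>q there: w1:F. ✗
w1: successors {w2}; (~q -> p) & <>q there: w2:T. ✓
w2: successors {w3}; (~q -> p) & <>q there: w3:T. ✓
w3: successors {w4}; (~q -> p) & <>q there: w4:T. ✓
w4: successors {w1, w5}; (~q -> p) & <>q there: w1:F, w5:F. ✗
w5: successors {w6}; (~q -> p) & <>q there: w6:F. ✗
w6: successors {w5, w7}; (~q -> p) & <>q there: w5:F, w7:F. ✗
w7: successors {w0}; (~q -> p) & <>q there: w0:F. ✗
— 3 worlds.
For <>~<>~(q | ~p):
w0: successors {w1}; ~<>~(q | ~p) there: w1:T. ✓
w1: successors {w2}; ~<>~(q | ~p) there: w2:T. ✓
w2: successors {w3}; ~<>~(q | ~p) there: w3:T. ✓
w3: successors {w4}; ~<>~(q | ~p) there: w4:T. ✓
w4: successors {w1, w5}; ~<>~(q | ~p) there: w1:T, w5:T. ✓
w5: successors {w6}; ~<>~(q | ~p) there: w6:F. ✗
w6: successors {w5, w7}; ~<>~(q | ~p) there: w5:T, w7:T. ✓
w7: successors {w0}; ~<>~(q | ~p) there: w0:T. ✓
— 7 worlds.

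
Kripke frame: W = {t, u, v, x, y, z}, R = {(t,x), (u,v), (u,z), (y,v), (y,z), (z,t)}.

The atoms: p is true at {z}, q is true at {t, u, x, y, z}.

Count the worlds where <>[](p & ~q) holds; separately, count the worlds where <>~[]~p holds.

For <>[](p & ~q):
t: successors {x}; [](p & ~q) there: x:T. ✓
u: successors {v, z}; [](p & ~q) there: v:T, z:F. ✓
v: no successors, so <>[](p & ~q) fails. ✗
x: no successors, so <>[](p & ~q) fails. ✗
y: successors {v, z}; [](p & ~q) there: v:T, z:F. ✓
z: successors {t}; [](p & ~q) there: t:F. ✗
— 3 worlds.
For <>~[]~p:
t: successors {x}; ~[]~p there: x:F. ✗
u: successors {v, z}; ~[]~p there: v:F, z:F. ✗
v: no successors, so <>~[]~p fails. ✗
x: no successors, so <>~[]~p fails. ✗
y: successors {v, z}; ~[]~p there: v:F, z:F. ✗
z: successors {t}; ~[]~p there: t:F. ✗
— 0 worlds.

3 and 0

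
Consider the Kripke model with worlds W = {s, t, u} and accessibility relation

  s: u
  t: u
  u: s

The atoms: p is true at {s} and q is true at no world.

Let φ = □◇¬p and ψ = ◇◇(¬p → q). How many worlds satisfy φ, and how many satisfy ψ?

1 and 2

For □◇¬p:
s: successors {u}; ◇¬p there: u:F. ✗
t: successors {u}; ◇¬p there: u:F. ✗
u: successors {s}; ◇¬p there: s:T. ✓
— 1 world.
For ◇◇(¬p → q):
s: successors {u}; ◇(¬p → q) there: u:T. ✓
t: successors {u}; ◇(¬p → q) there: u:T. ✓
u: successors {s}; ◇(¬p → q) there: s:F. ✗
— 2 worlds.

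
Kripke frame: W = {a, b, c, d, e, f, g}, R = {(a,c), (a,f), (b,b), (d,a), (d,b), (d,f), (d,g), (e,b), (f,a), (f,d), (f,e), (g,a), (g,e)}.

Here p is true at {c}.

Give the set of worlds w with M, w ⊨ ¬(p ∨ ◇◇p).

a: p ∨ ◇◇p is F. ✓
b: p ∨ ◇◇p is F. ✓
c: p ∨ ◇◇p is T. ✗
d: p ∨ ◇◇p is T. ✗
e: p ∨ ◇◇p is F. ✓
f: p ∨ ◇◇p is T. ✗
g: p ∨ ◇◇p is T. ✗

{a, b, e}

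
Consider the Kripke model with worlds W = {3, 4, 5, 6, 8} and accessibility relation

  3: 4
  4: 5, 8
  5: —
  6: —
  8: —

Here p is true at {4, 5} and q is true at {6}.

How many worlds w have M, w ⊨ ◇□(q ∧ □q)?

3: successors {4}; □(q ∧ □q) there: 4:F. ✗
4: successors {5, 8}; □(q ∧ □q) there: 5:T, 8:T. ✓
5: no successors, so ◇□(q ∧ □q) fails. ✗
6: no successors, so ◇□(q ∧ □q) fails. ✗
8: no successors, so ◇□(q ∧ □q) fails. ✗
Satisfying worlds: {4}.

1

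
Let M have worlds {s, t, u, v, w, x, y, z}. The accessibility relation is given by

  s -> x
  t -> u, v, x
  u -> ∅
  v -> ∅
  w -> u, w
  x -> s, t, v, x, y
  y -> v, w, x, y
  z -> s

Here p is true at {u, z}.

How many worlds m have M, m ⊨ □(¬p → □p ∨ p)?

2

s: successors {x}; ¬p → □p ∨ p there: x:F. ✗
t: successors {u, v, x}; ¬p → □p ∨ p there: u:T, v:T, x:F. ✗
u: no successors, so □(¬p → □p ∨ p) holds vacuously. ✓
v: no successors, so □(¬p → □p ∨ p) holds vacuously. ✓
w: successors {u, w}; ¬p → □p ∨ p there: u:T, w:F. ✗
x: successors {s, t, v, x, y}; ¬p → □p ∨ p there: s:F, t:F, v:T, x:F, y:F. ✗
y: successors {v, w, x, y}; ¬p → □p ∨ p there: v:T, w:F, x:F, y:F. ✗
z: successors {s}; ¬p → □p ∨ p there: s:F. ✗
Satisfying worlds: {u, v}.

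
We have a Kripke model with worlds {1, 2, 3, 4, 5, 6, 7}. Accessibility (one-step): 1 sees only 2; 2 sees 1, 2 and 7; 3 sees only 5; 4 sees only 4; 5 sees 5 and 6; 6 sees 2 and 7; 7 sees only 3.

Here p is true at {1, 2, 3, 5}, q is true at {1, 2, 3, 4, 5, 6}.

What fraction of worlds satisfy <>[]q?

1: successors {2}; []q there: 2:F. ✗
2: successors {1, 2, 7}; []q there: 1:T, 2:F, 7:T. ✓
3: successors {5}; []q there: 5:T. ✓
4: successors {4}; []q there: 4:T. ✓
5: successors {5, 6}; []q there: 5:T, 6:F. ✓
6: successors {2, 7}; []q there: 2:F, 7:T. ✓
7: successors {3}; []q there: 3:T. ✓
That's 6 of 7 worlds, so 6/7.

6/7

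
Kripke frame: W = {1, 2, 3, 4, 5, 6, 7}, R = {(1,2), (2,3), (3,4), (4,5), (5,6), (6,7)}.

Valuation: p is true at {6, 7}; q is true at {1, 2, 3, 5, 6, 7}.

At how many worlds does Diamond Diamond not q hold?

1: successors {2}; Diamond not q there: 2:F. ✗
2: successors {3}; Diamond not q there: 3:T. ✓
3: successors {4}; Diamond not q there: 4:F. ✗
4: successors {5}; Diamond not q there: 5:F. ✗
5: successors {6}; Diamond not q there: 6:F. ✗
6: successors {7}; Diamond not q there: 7:F. ✗
7: no successors, so Diamond Diamond not q fails. ✗
Satisfying worlds: {2}.

1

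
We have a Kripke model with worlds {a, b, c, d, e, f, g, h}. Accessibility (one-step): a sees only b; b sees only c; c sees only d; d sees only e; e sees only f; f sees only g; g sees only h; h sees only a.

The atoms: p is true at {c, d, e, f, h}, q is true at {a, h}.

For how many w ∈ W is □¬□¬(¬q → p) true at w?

6

a: successors {b}; ¬□¬(¬q → p) there: b:T. ✓
b: successors {c}; ¬□¬(¬q → p) there: c:T. ✓
c: successors {d}; ¬□¬(¬q → p) there: d:T. ✓
d: successors {e}; ¬□¬(¬q → p) there: e:T. ✓
e: successors {f}; ¬□¬(¬q → p) there: f:F. ✗
f: successors {g}; ¬□¬(¬q → p) there: g:T. ✓
g: successors {h}; ¬□¬(¬q → p) there: h:T. ✓
h: successors {a}; ¬□¬(¬q → p) there: a:F. ✗
Satisfying worlds: {a, b, c, d, f, g}.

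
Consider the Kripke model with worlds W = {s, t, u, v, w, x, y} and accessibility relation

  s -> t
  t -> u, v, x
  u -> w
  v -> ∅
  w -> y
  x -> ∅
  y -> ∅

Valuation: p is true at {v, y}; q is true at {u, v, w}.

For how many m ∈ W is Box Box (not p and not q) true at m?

s: successors {t}; Box (not p and not q) there: t:F. ✗
t: successors {u, v, x}; Box (not p and not q) there: u:F, v:T, x:T. ✗
u: successors {w}; Box (not p and not q) there: w:F. ✗
v: no successors, so Box Box (not p and not q) holds vacuously. ✓
w: successors {y}; Box (not p and not q) there: y:T. ✓
x: no successors, so Box Box (not p and not q) holds vacuously. ✓
y: no successors, so Box Box (not p and not q) holds vacuously. ✓
Satisfying worlds: {v, w, x, y}.

4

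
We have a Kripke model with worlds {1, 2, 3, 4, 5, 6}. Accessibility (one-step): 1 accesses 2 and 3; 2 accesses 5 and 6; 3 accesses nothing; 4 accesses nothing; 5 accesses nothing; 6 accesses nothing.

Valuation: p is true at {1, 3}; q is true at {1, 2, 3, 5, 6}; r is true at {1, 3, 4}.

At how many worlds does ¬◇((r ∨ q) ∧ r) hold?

1: ◇((r ∨ q) ∧ r) is T. ✗
2: ◇((r ∨ q) ∧ r) is F. ✓
3: ◇((r ∨ q) ∧ r) is F. ✓
4: ◇((r ∨ q) ∧ r) is F. ✓
5: ◇((r ∨ q) ∧ r) is F. ✓
6: ◇((r ∨ q) ∧ r) is F. ✓
Satisfying worlds: {2, 3, 4, 5, 6}.

5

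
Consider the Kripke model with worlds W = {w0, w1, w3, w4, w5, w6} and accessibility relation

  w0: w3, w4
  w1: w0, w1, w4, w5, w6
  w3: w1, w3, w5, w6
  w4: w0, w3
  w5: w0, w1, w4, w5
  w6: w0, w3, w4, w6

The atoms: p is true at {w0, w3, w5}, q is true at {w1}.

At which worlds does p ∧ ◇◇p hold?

{w0, w3, w5}

w0: p is T, ◇◇p is T. ✓
w1: p is F, ◇◇p is T. ✗
w3: p is T, ◇◇p is T. ✓
w4: p is F, ◇◇p is T. ✗
w5: p is T, ◇◇p is T. ✓
w6: p is F, ◇◇p is T. ✗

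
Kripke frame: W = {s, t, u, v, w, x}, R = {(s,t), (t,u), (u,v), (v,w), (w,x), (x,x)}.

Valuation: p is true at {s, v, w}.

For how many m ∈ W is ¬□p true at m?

4

s: □p is F. ✓
t: □p is F. ✓
u: □p is T. ✗
v: □p is T. ✗
w: □p is F. ✓
x: □p is F. ✓
Satisfying worlds: {s, t, w, x}.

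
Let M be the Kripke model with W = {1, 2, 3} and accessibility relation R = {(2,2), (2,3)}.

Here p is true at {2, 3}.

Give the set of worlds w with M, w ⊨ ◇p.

{2}

1: no successors, so ◇p fails. ✗
2: successors {2, 3}; p there: 2:T, 3:T. ✓
3: no successors, so ◇p fails. ✗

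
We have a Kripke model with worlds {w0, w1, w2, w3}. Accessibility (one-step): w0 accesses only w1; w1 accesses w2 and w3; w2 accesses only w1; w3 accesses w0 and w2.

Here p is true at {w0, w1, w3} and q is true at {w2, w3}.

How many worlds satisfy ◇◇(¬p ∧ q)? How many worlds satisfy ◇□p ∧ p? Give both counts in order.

3 and 2

For ◇◇(¬p ∧ q):
w0: successors {w1}; ◇(¬p ∧ q) there: w1:T. ✓
w1: successors {w2, w3}; ◇(¬p ∧ q) there: w2:F, w3:T. ✓
w2: successors {w1}; ◇(¬p ∧ q) there: w1:T. ✓
w3: successors {w0, w2}; ◇(¬p ∧ q) there: w0:F, w2:F. ✗
— 3 worlds.
For ◇□p ∧ p:
w0: ◇□p is F, p is T. ✗
w1: ◇□p is T, p is T. ✓
w2: ◇□p is F, p is F. ✗
w3: ◇□p is T, p is T. ✓
— 2 worlds.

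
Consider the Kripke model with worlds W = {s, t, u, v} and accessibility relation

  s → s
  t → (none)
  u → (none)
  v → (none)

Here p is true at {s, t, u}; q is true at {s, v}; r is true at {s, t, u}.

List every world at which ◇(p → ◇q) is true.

s: successors {s}; p → ◇q there: s:T. ✓
t: no successors, so ◇(p → ◇q) fails. ✗
u: no successors, so ◇(p → ◇q) fails. ✗
v: no successors, so ◇(p → ◇q) fails. ✗

{s}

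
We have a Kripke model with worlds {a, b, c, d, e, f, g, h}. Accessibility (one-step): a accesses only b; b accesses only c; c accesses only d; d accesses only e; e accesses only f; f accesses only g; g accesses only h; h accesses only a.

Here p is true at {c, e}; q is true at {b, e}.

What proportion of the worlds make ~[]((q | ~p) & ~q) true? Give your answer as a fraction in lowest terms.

a: []((q | ~p) & ~q) is F. ✓
b: []((q | ~p) & ~q) is F. ✓
c: []((q | ~p) & ~q) is T. ✗
d: []((q | ~p) & ~q) is F. ✓
e: []((q | ~p) & ~q) is T. ✗
f: []((q | ~p) & ~q) is T. ✗
g: []((q | ~p) & ~q) is T. ✗
h: []((q | ~p) & ~q) is T. ✗
That's 3 of 8 worlds, so 3/8.

3/8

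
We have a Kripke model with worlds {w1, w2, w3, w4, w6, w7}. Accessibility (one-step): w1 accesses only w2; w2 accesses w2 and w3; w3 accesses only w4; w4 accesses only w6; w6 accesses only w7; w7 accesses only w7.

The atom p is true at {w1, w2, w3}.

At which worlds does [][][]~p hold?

w1: successors {w2}; [][]~p there: w2:F. ✗
w2: successors {w2, w3}; [][]~p there: w2:F, w3:T. ✗
w3: successors {w4}; [][]~p there: w4:T. ✓
w4: successors {w6}; [][]~p there: w6:T. ✓
w6: successors {w7}; [][]~p there: w7:T. ✓
w7: successors {w7}; [][]~p there: w7:T. ✓

{w3, w4, w6, w7}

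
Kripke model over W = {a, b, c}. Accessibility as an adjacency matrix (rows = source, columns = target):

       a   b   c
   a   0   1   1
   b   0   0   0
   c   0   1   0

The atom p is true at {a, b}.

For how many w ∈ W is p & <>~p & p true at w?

1

a: p & <>~p is T, p is T. ✓
b: p & <>~p is F, p is T. ✗
c: p & <>~p is F, p is F. ✗
Satisfying worlds: {a}.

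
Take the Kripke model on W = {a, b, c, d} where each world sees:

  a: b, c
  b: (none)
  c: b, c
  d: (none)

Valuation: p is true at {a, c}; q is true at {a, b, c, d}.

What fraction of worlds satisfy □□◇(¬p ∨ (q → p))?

1/2

a: successors {b, c}; □◇(¬p ∨ (q → p)) there: b:T, c:F. ✗
b: no successors, so □□◇(¬p ∨ (q → p)) holds vacuously. ✓
c: successors {b, c}; □◇(¬p ∨ (q → p)) there: b:T, c:F. ✗
d: no successors, so □□◇(¬p ∨ (q → p)) holds vacuously. ✓
That's 2 of 4 worlds, so 2/4 = 1/2.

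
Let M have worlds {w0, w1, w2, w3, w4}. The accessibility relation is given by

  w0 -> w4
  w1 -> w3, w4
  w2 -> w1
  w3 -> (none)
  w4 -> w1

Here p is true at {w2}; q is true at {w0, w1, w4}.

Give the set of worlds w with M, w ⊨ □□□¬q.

{w3}

w0: successors {w4}; □□¬q there: w4:F. ✗
w1: successors {w3, w4}; □□¬q there: w3:T, w4:F. ✗
w2: successors {w1}; □□¬q there: w1:F. ✗
w3: no successors, so □□□¬q holds vacuously. ✓
w4: successors {w1}; □□¬q there: w1:F. ✗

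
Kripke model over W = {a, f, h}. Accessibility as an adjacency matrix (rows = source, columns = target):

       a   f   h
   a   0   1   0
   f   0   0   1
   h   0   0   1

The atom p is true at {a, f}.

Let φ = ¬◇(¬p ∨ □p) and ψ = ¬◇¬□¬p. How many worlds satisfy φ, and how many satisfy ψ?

1 and 3

For ¬◇(¬p ∨ □p):
a: ◇(¬p ∨ □p) is F. ✓
f: ◇(¬p ∨ □p) is T. ✗
h: ◇(¬p ∨ □p) is T. ✗
— 1 world.
For ¬◇¬□¬p:
a: ◇¬□¬p is F. ✓
f: ◇¬□¬p is F. ✓
h: ◇¬□¬p is F. ✓
— 3 worlds.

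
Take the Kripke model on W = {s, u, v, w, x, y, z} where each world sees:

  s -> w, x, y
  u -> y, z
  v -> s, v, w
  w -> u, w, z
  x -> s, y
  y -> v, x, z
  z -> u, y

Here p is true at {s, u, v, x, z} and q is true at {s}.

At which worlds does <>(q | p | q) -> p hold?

s: <>(q | p | q) is T, p is T. ✓
u: <>(q | p | q) is T, p is T. ✓
v: <>(q | p | q) is T, p is T. ✓
w: <>(q | p | q) is T, p is F. ✗
x: <>(q | p | q) is T, p is T. ✓
y: <>(q | p | q) is T, p is F. ✗
z: <>(q | p | q) is T, p is T. ✓

{s, u, v, x, z}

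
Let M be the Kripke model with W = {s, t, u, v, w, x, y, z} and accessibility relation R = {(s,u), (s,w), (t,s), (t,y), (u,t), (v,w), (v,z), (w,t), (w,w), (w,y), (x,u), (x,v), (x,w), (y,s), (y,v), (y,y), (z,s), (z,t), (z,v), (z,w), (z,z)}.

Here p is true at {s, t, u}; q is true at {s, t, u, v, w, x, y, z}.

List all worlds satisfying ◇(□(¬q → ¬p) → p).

s: successors {u, w}; □(¬q → ¬p) → p there: u:T, w:F. ✓
t: successors {s, y}; □(¬q → ¬p) → p there: s:T, y:F. ✓
u: successors {t}; □(¬q → ¬p) → p there: t:T. ✓
v: successors {w, z}; □(¬q → ¬p) → p there: w:F, z:F. ✗
w: successors {t, w, y}; □(¬q → ¬p) → p there: t:T, w:F, y:F. ✓
x: successors {u, v, w}; □(¬q → ¬p) → p there: u:T, v:F, w:F. ✓
y: successors {s, v, y}; □(¬q → ¬p) → p there: s:T, v:F, y:F. ✓
z: successors {s, t, v, w, z}; □(¬q → ¬p) → p there: s:T, t:T, v:F, w:F, z:F. ✓

{s, t, u, w, x, y, z}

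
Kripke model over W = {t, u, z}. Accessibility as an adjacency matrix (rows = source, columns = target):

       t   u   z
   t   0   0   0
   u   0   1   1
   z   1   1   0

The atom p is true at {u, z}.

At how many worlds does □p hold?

2

t: no successors, so □p holds vacuously. ✓
u: successors {u, z}; p there: u:T, z:T. ✓
z: successors {t, u}; p there: t:F, u:T. ✗
Satisfying worlds: {t, u}.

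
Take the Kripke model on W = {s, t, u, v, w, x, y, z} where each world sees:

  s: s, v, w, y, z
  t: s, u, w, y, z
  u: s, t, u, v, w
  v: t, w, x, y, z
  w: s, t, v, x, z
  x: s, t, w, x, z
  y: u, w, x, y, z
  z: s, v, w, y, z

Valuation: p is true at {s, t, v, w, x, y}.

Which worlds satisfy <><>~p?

s: successors {s, v, w, y, z}; <>~p there: s:T, v:T, w:T, y:T, z:T. ✓
t: successors {s, u, w, y, z}; <>~p there: s:T, u:T, w:T, y:T, z:T. ✓
u: successors {s, t, u, v, w}; <>~p there: s:T, t:T, u:T, v:T, w:T. ✓
v: successors {t, w, x, y, z}; <>~p there: t:T, w:T, x:T, y:T, z:T. ✓
w: successors {s, t, v, x, z}; <>~p there: s:T, t:T, v:T, x:T, z:T. ✓
x: successors {s, t, w, x, z}; <>~p there: s:T, t:T, w:T, x:T, z:T. ✓
y: successors {u, w, x, y, z}; <>~p there: u:T, w:T, x:T, y:T, z:T. ✓
z: successors {s, v, w, y, z}; <>~p there: s:T, v:T, w:T, y:T, z:T. ✓

{s, t, u, v, w, x, y, z}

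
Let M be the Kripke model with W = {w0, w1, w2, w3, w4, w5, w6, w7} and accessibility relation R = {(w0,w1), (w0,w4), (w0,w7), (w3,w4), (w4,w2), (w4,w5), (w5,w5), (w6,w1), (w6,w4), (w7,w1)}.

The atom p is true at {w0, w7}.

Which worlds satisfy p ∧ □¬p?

w0: p is T, □¬p is F. ✗
w1: p is F, □¬p is T. ✗
w2: p is F, □¬p is T. ✗
w3: p is F, □¬p is T. ✗
w4: p is F, □¬p is T. ✗
w5: p is F, □¬p is T. ✗
w6: p is F, □¬p is T. ✗
w7: p is T, □¬p is T. ✓

{w7}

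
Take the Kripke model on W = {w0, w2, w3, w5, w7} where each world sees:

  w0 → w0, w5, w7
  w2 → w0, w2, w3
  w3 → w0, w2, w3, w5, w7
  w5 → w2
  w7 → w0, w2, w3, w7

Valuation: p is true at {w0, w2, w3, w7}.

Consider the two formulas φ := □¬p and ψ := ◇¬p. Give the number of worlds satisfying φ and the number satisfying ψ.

0 and 2

For □¬p:
w0: successors {w0, w5, w7}; ¬p there: w0:F, w5:T, w7:F. ✗
w2: successors {w0, w2, w3}; ¬p there: w0:F, w2:F, w3:F. ✗
w3: successors {w0, w2, w3, w5, w7}; ¬p there: w0:F, w2:F, w3:F, w5:T, w7:F. ✗
w5: successors {w2}; ¬p there: w2:F. ✗
w7: successors {w0, w2, w3, w7}; ¬p there: w0:F, w2:F, w3:F, w7:F. ✗
— 0 worlds.
For ◇¬p:
w0: successors {w0, w5, w7}; ¬p there: w0:F, w5:T, w7:F. ✓
w2: successors {w0, w2, w3}; ¬p there: w0:F, w2:F, w3:F. ✗
w3: successors {w0, w2, w3, w5, w7}; ¬p there: w0:F, w2:F, w3:F, w5:T, w7:F. ✓
w5: successors {w2}; ¬p there: w2:F. ✗
w7: successors {w0, w2, w3, w7}; ¬p there: w0:F, w2:F, w3:F, w7:F. ✗
— 2 worlds.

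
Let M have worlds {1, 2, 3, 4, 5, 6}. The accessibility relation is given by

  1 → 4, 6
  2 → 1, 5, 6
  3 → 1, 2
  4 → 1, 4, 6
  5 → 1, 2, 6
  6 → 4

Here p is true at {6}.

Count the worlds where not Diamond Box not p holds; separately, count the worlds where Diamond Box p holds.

For not Diamond Box not p:
1: Diamond Box not p is T. ✗
2: Diamond Box not p is T. ✗
3: Diamond Box not p is F. ✓
4: Diamond Box not p is T. ✗
5: Diamond Box not p is T. ✗
6: Diamond Box not p is F. ✓
— 2 worlds.
For Diamond Box p:
1: successors {4, 6}; Box p there: 4:F, 6:F. ✗
2: successors {1, 5, 6}; Box p there: 1:F, 5:F, 6:F. ✗
3: successors {1, 2}; Box p there: 1:F, 2:F. ✗
4: successors {1, 4, 6}; Box p there: 1:F, 4:F, 6:F. ✗
5: successors {1, 2, 6}; Box p there: 1:F, 2:F, 6:F. ✗
6: successors {4}; Box p there: 4:F. ✗
— 0 worlds.

2 and 0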